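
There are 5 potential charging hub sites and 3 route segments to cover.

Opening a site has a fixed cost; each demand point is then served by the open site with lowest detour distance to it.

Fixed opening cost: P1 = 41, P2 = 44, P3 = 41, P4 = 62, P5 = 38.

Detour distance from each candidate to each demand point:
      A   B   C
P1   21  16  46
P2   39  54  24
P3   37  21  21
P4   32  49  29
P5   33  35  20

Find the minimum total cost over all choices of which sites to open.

Open {P3}: assign each demand point to its cheapest open site.
  A→P3 37, B→P3 21, C→P3 21
  detour distance 79, fixed 41 → total 120.
Compare {P1}: detour distance 83 + fixed 41 = 124.
Compare {P5}: detour distance 88 + fixed 38 = 126.
Compare {P1, P5}: detour distance 57 + fixed 79 = 136.
All other subsets cost ≥ 124. Minimum total cost: 120.

120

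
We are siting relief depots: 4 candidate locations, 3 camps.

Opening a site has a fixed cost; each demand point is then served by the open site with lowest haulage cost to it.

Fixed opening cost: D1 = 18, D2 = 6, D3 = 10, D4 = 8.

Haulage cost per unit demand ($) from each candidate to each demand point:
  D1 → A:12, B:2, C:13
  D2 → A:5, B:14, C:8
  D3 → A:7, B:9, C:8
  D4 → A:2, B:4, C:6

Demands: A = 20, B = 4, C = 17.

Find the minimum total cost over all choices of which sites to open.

Open {D4}: assign each demand point to its cheapest open site.
  A→D4 20×2=40, B→D4 4×4=16, C→D4 17×6=102
  haulage cost 158, fixed 8 → total 166.
Compare {D2, D4}: haulage cost 158 + fixed 14 = 172.
Compare {D1, D4}: haulage cost 150 + fixed 26 = 176.
Compare {D3, D4}: haulage cost 158 + fixed 18 = 176.
All other subsets cost ≥ 172. Minimum total cost: 166.

166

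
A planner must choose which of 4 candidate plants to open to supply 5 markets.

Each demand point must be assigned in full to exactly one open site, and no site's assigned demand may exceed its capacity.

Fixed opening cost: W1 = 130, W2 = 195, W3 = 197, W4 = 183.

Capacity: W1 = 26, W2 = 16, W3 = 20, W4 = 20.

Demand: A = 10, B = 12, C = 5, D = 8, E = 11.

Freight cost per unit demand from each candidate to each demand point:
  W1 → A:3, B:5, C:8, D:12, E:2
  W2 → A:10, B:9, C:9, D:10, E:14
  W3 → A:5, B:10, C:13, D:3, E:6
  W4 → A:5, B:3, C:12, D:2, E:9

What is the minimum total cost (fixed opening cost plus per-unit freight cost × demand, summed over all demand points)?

Open {W1, W4}; cheapest assignment that respects the capacities:
  W1 (cap 26, load 26): A, C, E — cost 10×3 + 5×8 + 11×2 = 92
  W4 (cap 20, load 20): B, D — cost 12×3 + 8×2 = 52
  Shipping 144, fixed 313 → total 457.
  Any other capacity-feasible assignment to {W1, W4} ships for at least 144.
Compare {W1, W3}: its best feasible assignment gives total 563.
Compare {W1, W2, W4}: its best feasible assignment gives total 652.
Every other set of open sites that can feasibly serve all demand totals ≥ 563 even under its best assignment. Minimum: 457.

457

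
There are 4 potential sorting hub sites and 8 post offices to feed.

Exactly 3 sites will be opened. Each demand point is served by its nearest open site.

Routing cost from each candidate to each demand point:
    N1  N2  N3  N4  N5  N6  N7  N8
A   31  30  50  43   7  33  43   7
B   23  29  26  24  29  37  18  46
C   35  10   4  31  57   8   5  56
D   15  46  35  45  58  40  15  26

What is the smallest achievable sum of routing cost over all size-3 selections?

Open {A, C, D}.
  N1→D 15, N2→C 10, N3→C 4, N4→C 31, N5→A 7, N6→C 8, N7→C 5, N8→A 7  ⇒ total 87.
Compare {A, B, C}: total 88.
Compare {B, C, D}: total 121.
No size-3 selection does better; minimum is 87.

87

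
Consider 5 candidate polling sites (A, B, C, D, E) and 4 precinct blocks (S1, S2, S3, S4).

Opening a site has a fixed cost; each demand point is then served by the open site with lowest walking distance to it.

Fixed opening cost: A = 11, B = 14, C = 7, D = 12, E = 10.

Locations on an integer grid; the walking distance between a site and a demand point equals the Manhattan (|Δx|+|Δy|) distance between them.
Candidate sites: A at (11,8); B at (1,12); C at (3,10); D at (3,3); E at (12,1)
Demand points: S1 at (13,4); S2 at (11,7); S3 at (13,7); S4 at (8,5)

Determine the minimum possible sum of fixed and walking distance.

Open {A}: assign each demand point to its cheapest open site.
  S1→A 6, S2→A 1, S3→A 3, S4→A 6
  walking distance 16, fixed 11 → total 27.
Compare {A, C}: walking distance 16 + fixed 18 = 34.
Compare {A, E}: walking distance 14 + fixed 21 = 35.
Compare {E}: walking distance 26 + fixed 10 = 36.
All other subsets cost ≥ 34. Minimum total cost: 27.

27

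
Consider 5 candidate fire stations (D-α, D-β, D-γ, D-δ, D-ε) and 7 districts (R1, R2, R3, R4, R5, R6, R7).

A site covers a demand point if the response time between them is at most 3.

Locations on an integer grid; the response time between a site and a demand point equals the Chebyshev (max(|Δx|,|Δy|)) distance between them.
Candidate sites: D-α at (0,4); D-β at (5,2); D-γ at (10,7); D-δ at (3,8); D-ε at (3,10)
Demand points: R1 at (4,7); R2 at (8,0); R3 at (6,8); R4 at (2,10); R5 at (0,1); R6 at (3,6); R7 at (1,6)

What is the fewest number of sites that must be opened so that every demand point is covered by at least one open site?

Coverage sets (demand points within 3 of each site):
  D-α: {R5, R6, R7}
  D-β: {R2}
  D-γ: {}
  D-δ: {R1, R3, R4, R6, R7}
  D-ε: {R1, R3, R4}
No 2 sites suffice: every size-2 union leaves at least one demand point uncovered.
But {D-α, D-β, D-δ} covers everything, so the minimum is 3.

3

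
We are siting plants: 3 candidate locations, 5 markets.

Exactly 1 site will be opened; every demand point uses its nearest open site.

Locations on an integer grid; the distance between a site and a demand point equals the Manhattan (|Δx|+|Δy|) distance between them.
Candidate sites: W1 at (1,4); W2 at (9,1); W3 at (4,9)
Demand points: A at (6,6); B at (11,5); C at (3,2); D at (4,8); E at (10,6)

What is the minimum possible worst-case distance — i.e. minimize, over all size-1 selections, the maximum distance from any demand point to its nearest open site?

11

Open {W1}.
  Farthest demand point is B at distance 11 (to W1); all others are ≤ 11.
With {W3} the worst case is 11.
With {W2} the worst case is 12.
No size-1 selection achieves below 11.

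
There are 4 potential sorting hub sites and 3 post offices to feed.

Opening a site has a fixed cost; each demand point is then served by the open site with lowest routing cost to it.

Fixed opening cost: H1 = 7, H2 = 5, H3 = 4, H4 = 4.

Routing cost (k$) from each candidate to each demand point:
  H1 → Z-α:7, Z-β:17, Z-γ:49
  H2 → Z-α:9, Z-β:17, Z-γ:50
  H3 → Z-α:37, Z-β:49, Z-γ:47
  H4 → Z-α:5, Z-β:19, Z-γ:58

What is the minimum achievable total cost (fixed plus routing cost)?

Open {H3, H4}: assign each demand point to its cheapest open site.
  Z-α→H4 5, Z-β→H4 19, Z-γ→H3 47
  routing cost 71, fixed 8 → total 79.
Compare {H1}: routing cost 73 + fixed 7 = 80.
Compare {H2}: routing cost 76 + fixed 5 = 81.
Compare {H2, H4}: routing cost 72 + fixed 9 = 81.
All other subsets cost ≥ 80. Minimum total cost: 79.

79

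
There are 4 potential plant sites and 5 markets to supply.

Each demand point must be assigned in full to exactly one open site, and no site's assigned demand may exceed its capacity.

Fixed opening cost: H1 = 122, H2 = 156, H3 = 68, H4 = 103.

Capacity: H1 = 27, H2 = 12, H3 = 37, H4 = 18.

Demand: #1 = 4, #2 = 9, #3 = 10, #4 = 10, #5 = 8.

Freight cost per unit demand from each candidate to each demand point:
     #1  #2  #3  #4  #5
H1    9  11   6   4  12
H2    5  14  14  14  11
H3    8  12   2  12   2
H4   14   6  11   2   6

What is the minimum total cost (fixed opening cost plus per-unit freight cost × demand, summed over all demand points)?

Open {H3, H4}; cheapest assignment that respects the capacities:
  H3 (cap 37, load 31): #1, #2, #3, #5 — cost 4×8 + 9×12 + 10×2 + 8×2 = 176
  H4 (cap 18, load 10): #4 — cost 10×2 = 20
  Shipping 196, fixed 171 → total 367.
  Any other capacity-feasible assignment to {H3, H4} ships for at least 196.
Compare {H1, H3}: its best feasible assignment gives total 397.
Compare {H1, H3, H4}: its best feasible assignment gives total 455.
Every other set of open sites that can feasibly serve all demand totals ≥ 397 even under its best assignment. Minimum: 367.

367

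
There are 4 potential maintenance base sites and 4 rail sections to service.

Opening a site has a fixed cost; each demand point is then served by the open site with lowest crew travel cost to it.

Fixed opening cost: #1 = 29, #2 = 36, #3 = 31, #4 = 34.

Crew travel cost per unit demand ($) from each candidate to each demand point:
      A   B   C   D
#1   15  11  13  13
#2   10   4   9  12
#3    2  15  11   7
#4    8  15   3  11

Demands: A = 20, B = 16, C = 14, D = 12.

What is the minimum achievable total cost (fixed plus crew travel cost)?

Open {#2, #3, #4}: assign each demand point to its cheapest open site.
  A→#3 20×2=40, B→#2 16×4=64, C→#4 14×3=42, D→#3 12×7=84
  crew travel cost 230, fixed 101 → total 331.
Compare {#1, #2, #3, #4}: crew travel cost 230 + fixed 130 = 360.
Compare {#2, #3}: crew travel cost 314 + fixed 67 = 381.
Compare {#1, #2, #3}: crew travel cost 314 + fixed 96 = 410.
All other subsets cost ≥ 360. Minimum total cost: 331.

331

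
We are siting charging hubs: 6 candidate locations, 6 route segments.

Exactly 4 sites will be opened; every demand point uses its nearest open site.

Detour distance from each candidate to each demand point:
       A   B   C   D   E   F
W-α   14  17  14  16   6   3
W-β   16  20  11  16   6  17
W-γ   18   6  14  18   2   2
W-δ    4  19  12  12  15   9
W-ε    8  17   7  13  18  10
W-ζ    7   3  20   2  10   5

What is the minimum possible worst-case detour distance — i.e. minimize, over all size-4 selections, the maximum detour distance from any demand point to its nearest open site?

7

Open {W-α, W-β, W-ε, W-ζ}.
  Farthest demand point is A at detour distance 7 (to W-ζ); all others are ≤ 7.
With {W-α, W-γ, W-ε, W-ζ} the worst case is 7.
With {W-α, W-δ, W-ε, W-ζ} the worst case is 7.
No size-4 selection achieves below 7.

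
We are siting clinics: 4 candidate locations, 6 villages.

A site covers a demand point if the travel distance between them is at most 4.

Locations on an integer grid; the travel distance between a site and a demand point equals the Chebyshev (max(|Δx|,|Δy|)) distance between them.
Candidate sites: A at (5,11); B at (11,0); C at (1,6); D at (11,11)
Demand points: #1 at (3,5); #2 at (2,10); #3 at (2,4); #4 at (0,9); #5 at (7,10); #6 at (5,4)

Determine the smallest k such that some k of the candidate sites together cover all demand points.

2

Coverage sets (demand points within 4 of each site):
  A: {#2, #5}
  B: {}
  C: {#1, #2, #3, #4, #6}
  D: {#5}
No single site covers all 6 demand points.
But {A, C} covers everything, so the minimum is 2.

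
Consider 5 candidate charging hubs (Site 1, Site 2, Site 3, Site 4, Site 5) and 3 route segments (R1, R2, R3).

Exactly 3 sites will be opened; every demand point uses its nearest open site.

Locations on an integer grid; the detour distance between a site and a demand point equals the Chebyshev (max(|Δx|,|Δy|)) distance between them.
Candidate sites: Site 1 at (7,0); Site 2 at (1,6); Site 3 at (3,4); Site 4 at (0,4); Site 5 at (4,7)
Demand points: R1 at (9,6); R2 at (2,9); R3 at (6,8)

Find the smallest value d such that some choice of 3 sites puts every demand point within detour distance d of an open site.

5

Open {Site 1, Site 2, Site 5}.
  Farthest demand point is R1 at detour distance 5 (to Site 5); all others are ≤ 5.
With {Site 1, Site 3, Site 5} the worst case is 5.
With {Site 1, Site 4, Site 5} the worst case is 5.
No size-3 selection achieves below 5.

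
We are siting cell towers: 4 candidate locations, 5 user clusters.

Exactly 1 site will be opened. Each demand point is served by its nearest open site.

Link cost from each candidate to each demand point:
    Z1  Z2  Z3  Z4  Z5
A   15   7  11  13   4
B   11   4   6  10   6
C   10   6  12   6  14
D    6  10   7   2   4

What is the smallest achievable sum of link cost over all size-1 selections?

29

Open {D}.
  Z1→D 6, Z2→D 10, Z3→D 7, Z4→D 2, Z5→D 4  ⇒ total 29.
Compare {B}: total 37.
Compare {C}: total 48.
No size-1 selection does better; minimum is 29.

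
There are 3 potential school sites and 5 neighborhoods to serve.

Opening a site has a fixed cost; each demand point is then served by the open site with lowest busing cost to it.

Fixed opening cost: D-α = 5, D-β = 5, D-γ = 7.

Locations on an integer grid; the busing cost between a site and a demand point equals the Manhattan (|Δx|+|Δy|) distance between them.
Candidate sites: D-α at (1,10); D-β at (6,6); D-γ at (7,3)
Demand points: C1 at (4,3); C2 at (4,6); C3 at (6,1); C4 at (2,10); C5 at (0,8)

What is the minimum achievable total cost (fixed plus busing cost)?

Open {D-α, D-β}: assign each demand point to its cheapest open site.
  C1→D-β 5, C2→D-β 2, C3→D-β 5, C4→D-α 1, C5→D-α 3
  busing cost 16, fixed 10 → total 26.
Compare {D-α, D-γ}: busing cost 16 + fixed 12 = 28.
Compare {D-α, D-β, D-γ}: busing cost 12 + fixed 17 = 29.
Compare {D-β}: busing cost 28 + fixed 5 = 33.
All other subsets cost ≥ 28. Minimum total cost: 26.

26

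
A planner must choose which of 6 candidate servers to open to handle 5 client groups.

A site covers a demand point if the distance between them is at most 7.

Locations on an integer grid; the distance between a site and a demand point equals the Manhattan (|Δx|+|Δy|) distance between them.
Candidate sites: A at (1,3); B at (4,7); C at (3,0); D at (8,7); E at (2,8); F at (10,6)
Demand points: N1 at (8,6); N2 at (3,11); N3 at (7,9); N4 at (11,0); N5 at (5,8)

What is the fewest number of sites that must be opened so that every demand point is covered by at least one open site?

Coverage sets (demand points within 7 of each site):
  A: {}
  B: {N1, N2, N3, N5}
  C: {}
  D: {N1, N3, N5}
  E: {N2, N3, N5}
  F: {N1, N3, N4, N5}
No single site covers all 5 demand points.
But {B, F} covers everything, so the minimum is 2.

2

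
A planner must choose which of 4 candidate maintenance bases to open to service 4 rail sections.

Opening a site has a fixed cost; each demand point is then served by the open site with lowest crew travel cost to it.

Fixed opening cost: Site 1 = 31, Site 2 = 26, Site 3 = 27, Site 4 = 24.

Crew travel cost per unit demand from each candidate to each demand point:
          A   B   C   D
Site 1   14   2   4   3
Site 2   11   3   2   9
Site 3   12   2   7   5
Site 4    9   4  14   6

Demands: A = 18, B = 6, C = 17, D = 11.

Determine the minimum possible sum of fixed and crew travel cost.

322

Open {Site 1, Site 2, Site 4}: assign each demand point to its cheapest open site.
  A→Site 4 18×9=162, B→Site 1 6×2=12, C→Site 2 17×2=34, D→Site 1 11×3=33
  crew travel cost 241, fixed 81 → total 322.
Compare {Site 1, Site 4}: crew travel cost 275 + fixed 55 = 330.
Compare {Site 2, Site 4}: crew travel cost 280 + fixed 50 = 330.
Compare {Site 1, Site 2}: crew travel cost 277 + fixed 57 = 334.
All other subsets cost ≥ 330. Minimum total cost: 322.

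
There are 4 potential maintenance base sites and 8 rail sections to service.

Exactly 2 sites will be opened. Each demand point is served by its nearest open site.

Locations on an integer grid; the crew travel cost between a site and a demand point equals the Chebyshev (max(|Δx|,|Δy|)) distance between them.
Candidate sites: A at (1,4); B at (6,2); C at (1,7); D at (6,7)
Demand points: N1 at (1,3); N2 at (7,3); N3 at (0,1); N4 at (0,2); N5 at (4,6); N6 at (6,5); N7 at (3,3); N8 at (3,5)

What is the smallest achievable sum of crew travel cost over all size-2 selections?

17

Open {A, B}.
  N1→A 1, N2→B 1, N3→A 3, N4→A 2, N5→A 3, N6→B 3, N7→A 2, N8→A 2  ⇒ total 17.
Compare {A, D}: total 18.
Compare {A, C}: total 24.
No size-2 selection does better; minimum is 17.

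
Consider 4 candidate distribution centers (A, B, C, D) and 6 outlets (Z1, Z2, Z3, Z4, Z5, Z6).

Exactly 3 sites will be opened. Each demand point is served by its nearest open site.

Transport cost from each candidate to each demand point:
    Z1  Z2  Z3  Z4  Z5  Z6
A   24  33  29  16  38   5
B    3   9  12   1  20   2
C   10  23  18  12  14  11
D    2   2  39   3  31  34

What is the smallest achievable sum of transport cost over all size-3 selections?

Open {B, C, D}.
  Z1→D 2, Z2→D 2, Z3→B 12, Z4→B 1, Z5→C 14, Z6→B 2  ⇒ total 33.
Compare {A, B, D}: total 39.
Compare {A, B, C}: total 41.
No size-3 selection does better; minimum is 33.

33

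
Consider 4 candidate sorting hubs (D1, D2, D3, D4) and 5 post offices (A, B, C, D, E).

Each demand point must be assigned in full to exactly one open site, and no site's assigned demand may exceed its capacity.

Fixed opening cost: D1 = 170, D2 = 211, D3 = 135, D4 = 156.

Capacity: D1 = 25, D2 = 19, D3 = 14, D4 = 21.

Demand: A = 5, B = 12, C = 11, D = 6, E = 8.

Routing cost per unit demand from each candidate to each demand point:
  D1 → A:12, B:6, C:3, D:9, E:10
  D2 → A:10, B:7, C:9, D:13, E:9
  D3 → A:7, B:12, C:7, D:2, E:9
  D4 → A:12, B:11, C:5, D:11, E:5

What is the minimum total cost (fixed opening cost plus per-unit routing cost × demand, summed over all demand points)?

597

Open {D1, D4}; cheapest assignment that respects the capacities:
  D1 (cap 25, load 23): B, C — cost 12×6 + 11×3 = 105
  D4 (cap 21, load 19): A, D, E — cost 5×12 + 6×11 + 8×5 = 166
  Shipping 271, fixed 326 → total 597.
  Any other capacity-feasible assignment to {D1, D4} ships for at least 271.
Compare {D1, D3, D4}: its best feasible assignment gives total 653.
Compare {D1, D2}: its best feasible assignment gives total 682.
Every other set of open sites that can feasibly serve all demand totals ≥ 653 even under its best assignment. Minimum: 597.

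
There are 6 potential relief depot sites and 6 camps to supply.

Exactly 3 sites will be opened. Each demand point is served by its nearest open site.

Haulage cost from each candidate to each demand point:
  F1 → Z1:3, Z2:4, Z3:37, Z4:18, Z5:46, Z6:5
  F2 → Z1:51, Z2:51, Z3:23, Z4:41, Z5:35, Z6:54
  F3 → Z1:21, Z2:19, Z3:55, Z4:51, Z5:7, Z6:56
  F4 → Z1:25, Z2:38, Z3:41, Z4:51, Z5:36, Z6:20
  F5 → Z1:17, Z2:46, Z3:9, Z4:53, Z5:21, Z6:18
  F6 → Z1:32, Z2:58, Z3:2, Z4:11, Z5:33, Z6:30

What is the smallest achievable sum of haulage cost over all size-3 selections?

Open {F1, F3, F6}.
  Z1→F1 3, Z2→F1 4, Z3→F6 2, Z4→F6 11, Z5→F3 7, Z6→F1 5  ⇒ total 32.
Compare {F1, F3, F5}: total 46.
Compare {F1, F5, F6}: total 46.
No size-3 selection does better; minimum is 32.

32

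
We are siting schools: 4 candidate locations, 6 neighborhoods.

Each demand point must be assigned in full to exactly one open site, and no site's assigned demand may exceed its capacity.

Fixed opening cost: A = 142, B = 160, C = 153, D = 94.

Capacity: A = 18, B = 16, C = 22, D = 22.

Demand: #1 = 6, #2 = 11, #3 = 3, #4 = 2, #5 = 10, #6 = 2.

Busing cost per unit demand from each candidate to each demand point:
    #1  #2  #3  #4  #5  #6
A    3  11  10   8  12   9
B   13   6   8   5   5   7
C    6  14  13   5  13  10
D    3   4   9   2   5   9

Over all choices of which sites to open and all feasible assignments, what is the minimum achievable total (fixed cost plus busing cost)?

408

Open {B, D}; cheapest assignment that respects the capacities:
  B (cap 16, load 15): #3, #5, #6 — cost 3×8 + 10×5 + 2×7 = 88
  D (cap 22, load 19): #1, #2, #4 — cost 6×3 + 11×4 + 2×2 = 66
  Shipping 154, fixed 254 → total 408.
  Any other capacity-feasible assignment to {B, D} ships for at least 154.
Compare {A, D}: its best feasible assignment gives total 412.
Compare {C, D}: its best feasible assignment gives total 446.
Every other set of open sites that can feasibly serve all demand totals ≥ 412 even under its best assignment. Minimum: 408.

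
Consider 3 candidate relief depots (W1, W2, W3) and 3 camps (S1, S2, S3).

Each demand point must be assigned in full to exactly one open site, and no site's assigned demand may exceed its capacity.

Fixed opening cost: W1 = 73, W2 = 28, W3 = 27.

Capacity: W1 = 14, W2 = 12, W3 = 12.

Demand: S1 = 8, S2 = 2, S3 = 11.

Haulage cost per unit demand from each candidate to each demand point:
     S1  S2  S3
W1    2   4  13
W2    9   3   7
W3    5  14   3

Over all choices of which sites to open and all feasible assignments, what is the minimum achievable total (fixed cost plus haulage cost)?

Open {W1, W3}; cheapest assignment that respects the capacities:
  W1 (cap 14, load 10): S1, S2 — cost 8×2 + 2×4 = 24
  W3 (cap 12, load 11): S3 — cost 11×3 = 33
  Shipping 57, fixed 100 → total 157.
  Any other capacity-feasible assignment to {W1, W3} ships for at least 57.
Compare {W2, W3}: its best feasible assignment gives total 166.
Compare {W1, W2, W3}: its best feasible assignment gives total 183.
Every other set of open sites that can feasibly serve all demand totals ≥ 166 even under its best assignment. Minimum: 157.

157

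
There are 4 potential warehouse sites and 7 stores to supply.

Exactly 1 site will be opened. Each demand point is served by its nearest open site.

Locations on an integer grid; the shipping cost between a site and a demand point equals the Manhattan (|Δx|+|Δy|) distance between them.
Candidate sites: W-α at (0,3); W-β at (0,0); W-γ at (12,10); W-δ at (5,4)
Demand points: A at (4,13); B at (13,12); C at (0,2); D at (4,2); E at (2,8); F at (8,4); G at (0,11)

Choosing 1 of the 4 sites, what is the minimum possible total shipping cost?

Open {W-δ}.
  A→W-δ 10, B→W-δ 16, C→W-δ 7, D→W-δ 3, E→W-δ 7, F→W-δ 3, G→W-δ 12  ⇒ total 58.
Compare {W-α}: total 66.
Compare {W-β}: total 83.
No size-1 selection does better; minimum is 58.

58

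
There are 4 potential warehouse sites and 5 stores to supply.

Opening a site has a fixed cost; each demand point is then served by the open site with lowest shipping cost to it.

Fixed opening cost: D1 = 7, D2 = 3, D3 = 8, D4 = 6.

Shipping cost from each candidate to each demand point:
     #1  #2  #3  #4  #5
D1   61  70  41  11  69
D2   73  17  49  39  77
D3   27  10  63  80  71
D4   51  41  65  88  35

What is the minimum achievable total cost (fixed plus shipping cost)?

Open {D1, D3, D4}: assign each demand point to its cheapest open site.
  #1→D3 27, #2→D3 10, #3→D1 41, #4→D1 11, #5→D4 35
  shipping cost 124, fixed 21 → total 145.
Compare {D1, D2, D3, D4}: shipping cost 124 + fixed 24 = 148.
Compare {D1, D2, D4}: shipping cost 155 + fixed 16 = 171.
Compare {D1, D3}: shipping cost 158 + fixed 15 = 173.
All other subsets cost ≥ 148. Minimum total cost: 145.

145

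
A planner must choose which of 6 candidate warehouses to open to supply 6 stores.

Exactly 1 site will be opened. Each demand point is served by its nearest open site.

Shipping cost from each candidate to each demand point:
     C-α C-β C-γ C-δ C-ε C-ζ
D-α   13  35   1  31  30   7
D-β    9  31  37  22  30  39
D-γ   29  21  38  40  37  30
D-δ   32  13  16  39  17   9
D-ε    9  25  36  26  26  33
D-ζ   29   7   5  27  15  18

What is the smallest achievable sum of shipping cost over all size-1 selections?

101

Open {D-ζ}.
  C-α→D-ζ 29, C-β→D-ζ 7, C-γ→D-ζ 5, C-δ→D-ζ 27, C-ε→D-ζ 15, C-ζ→D-ζ 18  ⇒ total 101.
Compare {D-α}: total 117.
Compare {D-δ}: total 126.
No size-1 selection does better; minimum is 101.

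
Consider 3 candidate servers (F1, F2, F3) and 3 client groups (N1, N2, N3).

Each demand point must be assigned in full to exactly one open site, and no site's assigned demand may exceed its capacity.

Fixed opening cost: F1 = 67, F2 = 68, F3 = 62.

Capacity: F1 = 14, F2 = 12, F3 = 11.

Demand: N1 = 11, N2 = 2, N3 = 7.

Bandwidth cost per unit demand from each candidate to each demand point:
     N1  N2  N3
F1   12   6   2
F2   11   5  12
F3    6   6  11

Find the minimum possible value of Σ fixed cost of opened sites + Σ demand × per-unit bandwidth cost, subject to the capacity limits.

Open {F1, F3}; cheapest assignment that respects the capacities:
  F1 (cap 14, load 9): N2, N3 — cost 2×6 + 7×2 = 26
  F3 (cap 11, load 11): N1 — cost 11×6 = 66
  Shipping 92, fixed 129 → total 221.
  Any other capacity-feasible assignment to {F1, F3} ships for at least 92.
Compare {F1, F2}: its best feasible assignment gives total 282.
Compare {F1, F2, F3}: its best feasible assignment gives total 287.
Every other set of open sites that can feasibly serve all demand totals ≥ 282 even under its best assignment. Minimum: 221.

221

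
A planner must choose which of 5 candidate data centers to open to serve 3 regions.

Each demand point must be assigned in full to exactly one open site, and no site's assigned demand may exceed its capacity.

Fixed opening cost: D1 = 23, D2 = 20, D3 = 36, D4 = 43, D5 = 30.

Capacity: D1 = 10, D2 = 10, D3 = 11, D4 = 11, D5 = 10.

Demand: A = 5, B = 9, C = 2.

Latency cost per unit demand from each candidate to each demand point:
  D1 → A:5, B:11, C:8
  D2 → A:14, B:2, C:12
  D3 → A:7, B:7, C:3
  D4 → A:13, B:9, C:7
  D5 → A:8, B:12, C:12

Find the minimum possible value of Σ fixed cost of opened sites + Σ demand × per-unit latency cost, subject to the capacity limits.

Open {D1, D2}; cheapest assignment that respects the capacities:
  D1 (cap 10, load 7): A, C — cost 5×5 + 2×8 = 41
  D2 (cap 10, load 9): B — cost 9×2 = 18
  Shipping 59, fixed 43 → total 102.
  Any other capacity-feasible assignment to {D1, D2} ships for at least 59.
Compare {D2, D3}: its best feasible assignment gives total 115.
Compare {D1, D2, D3}: its best feasible assignment gives total 128.
Every other set of open sites that can feasibly serve all demand totals ≥ 115 even under its best assignment. Minimum: 102.

102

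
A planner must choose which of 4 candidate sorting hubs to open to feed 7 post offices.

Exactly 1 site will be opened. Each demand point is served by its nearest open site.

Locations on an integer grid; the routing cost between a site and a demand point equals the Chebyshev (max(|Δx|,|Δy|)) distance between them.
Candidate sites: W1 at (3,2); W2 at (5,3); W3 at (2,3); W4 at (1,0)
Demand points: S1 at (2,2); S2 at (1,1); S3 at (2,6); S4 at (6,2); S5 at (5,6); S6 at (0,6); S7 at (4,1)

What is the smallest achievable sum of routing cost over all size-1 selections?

18

Open {W3}.
  S1→W3 1, S2→W3 2, S3→W3 3, S4→W3 4, S5→W3 3, S6→W3 3, S7→W3 2  ⇒ total 18.
Compare {W1}: total 19.
Compare {W2}: total 21.
No size-1 selection does better; minimum is 18.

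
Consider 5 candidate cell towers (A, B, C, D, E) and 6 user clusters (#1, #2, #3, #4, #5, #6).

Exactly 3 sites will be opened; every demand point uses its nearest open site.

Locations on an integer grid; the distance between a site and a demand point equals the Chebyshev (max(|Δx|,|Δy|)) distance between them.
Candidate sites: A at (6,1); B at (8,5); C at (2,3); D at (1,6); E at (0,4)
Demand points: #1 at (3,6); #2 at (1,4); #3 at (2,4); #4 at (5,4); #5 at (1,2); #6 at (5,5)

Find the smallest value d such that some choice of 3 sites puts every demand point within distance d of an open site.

3

Open {A, B, C}.
  Farthest demand point is #1 at distance 3 (to C); all others are ≤ 3.
With {A, B, E} the worst case is 3.
With {A, C, D} the worst case is 3.
No size-3 selection achieves below 3.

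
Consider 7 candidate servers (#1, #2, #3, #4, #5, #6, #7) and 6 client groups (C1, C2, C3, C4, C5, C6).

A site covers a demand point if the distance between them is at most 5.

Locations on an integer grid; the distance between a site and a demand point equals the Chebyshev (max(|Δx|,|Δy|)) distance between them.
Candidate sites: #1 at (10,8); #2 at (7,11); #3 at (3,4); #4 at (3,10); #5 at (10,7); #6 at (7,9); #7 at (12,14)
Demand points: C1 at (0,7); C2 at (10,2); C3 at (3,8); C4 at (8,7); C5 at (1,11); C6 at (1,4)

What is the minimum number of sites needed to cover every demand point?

3

Coverage sets (demand points within 5 of each site):
  #1: {C4}
  #2: {C3, C4}
  #3: {C1, C3, C4, C6}
  #4: {C1, C3, C4, C5}
  #5: {C2, C4}
  #6: {C3, C4}
  #7: {}
No 2 sites suffice: every size-2 union leaves at least one demand point uncovered.
But {#3, #4, #5} covers everything, so the minimum is 3.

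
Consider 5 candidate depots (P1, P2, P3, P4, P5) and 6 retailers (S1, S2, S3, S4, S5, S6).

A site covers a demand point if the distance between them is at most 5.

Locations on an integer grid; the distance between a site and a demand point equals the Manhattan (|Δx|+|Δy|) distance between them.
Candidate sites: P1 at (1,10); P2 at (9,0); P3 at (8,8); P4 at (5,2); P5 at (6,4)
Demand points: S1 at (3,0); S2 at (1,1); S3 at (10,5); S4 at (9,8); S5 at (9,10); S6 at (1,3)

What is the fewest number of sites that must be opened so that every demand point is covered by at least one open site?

2

Coverage sets (demand points within 5 of each site):
  P1: {}
  P2: {}
  P3: {S3, S4, S5}
  P4: {S1, S2, S6}
  P5: {S3}
No single site covers all 6 demand points.
But {P3, P4} covers everything, so the minimum is 2.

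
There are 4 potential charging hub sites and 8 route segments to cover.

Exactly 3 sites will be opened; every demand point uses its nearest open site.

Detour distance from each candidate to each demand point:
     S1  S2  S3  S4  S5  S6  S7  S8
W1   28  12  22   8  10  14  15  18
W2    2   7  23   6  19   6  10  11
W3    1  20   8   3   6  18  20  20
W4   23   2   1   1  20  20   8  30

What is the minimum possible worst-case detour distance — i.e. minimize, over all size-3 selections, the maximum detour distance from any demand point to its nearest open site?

Open {W1, W2, W3}.
  Farthest demand point is S8 at detour distance 11 (to W2); all others are ≤ 11.
With {W1, W2, W4} the worst case is 11.
With {W2, W3, W4} the worst case is 11.
No size-3 selection achieves below 11.

11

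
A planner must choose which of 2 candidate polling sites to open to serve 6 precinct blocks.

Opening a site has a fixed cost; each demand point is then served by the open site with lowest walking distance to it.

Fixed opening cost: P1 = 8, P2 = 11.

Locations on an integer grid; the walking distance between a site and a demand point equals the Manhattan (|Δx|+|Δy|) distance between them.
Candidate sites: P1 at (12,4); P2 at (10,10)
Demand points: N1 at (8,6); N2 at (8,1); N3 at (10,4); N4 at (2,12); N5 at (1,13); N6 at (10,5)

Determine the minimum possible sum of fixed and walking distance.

59

Open {P1, P2}: assign each demand point to its cheapest open site.
  N1→P1 6, N2→P1 7, N3→P1 2, N4→P2 10, N5→P2 12, N6→P1 3
  walking distance 40, fixed 19 → total 59.
Compare {P2}: walking distance 50 + fixed 11 = 61.
Compare {P1}: walking distance 56 + fixed 8 = 64.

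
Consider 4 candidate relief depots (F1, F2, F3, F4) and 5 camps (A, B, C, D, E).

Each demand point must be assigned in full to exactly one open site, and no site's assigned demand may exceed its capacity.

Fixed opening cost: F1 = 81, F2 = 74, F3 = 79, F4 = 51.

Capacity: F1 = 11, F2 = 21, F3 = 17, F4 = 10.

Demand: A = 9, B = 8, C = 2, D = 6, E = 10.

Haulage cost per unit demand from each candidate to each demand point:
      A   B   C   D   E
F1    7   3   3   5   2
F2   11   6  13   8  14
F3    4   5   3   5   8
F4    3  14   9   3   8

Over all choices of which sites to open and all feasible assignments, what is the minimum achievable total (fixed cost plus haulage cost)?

Open {F1, F3, F4}; cheapest assignment that respects the capacities:
  F1 (cap 11, load 10): E — cost 10×2 = 20
  F3 (cap 17, load 16): B, C, D — cost 8×5 + 2×3 + 6×5 = 76
  F4 (cap 10, load 9): A — cost 9×3 = 27
  Shipping 123, fixed 211 → total 334.
  Any other capacity-feasible assignment to {F1, F3, F4} ships for at least 123.
Compare {F1, F2, F3}: its best feasible assignment gives total 374.
Compare {F1, F2, F4}: its best feasible assignment gives total 375.
Every other set of open sites that can feasibly serve all demand totals ≥ 374 even under its best assignment. Minimum: 334.

334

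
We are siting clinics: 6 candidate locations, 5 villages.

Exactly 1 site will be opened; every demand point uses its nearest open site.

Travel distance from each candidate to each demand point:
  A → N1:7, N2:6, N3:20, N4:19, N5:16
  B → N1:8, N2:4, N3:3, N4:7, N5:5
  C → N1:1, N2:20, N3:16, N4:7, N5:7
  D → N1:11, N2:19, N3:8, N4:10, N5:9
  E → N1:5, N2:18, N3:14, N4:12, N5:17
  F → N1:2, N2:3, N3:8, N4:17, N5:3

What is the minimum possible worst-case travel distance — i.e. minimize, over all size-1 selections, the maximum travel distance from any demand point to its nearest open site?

Open {B}.
  Farthest demand point is N1 at travel distance 8 (to B); all others are ≤ 8.
With {F} the worst case is 17.
With {E} the worst case is 18.
No size-1 selection achieves below 8.

8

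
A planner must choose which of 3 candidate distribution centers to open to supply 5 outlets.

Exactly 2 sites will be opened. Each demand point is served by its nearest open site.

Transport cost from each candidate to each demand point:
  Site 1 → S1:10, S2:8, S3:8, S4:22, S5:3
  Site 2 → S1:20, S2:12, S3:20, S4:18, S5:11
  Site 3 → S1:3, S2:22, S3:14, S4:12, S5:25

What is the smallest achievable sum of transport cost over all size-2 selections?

Open {Site 1, Site 3}.
  S1→Site 3 3, S2→Site 1 8, S3→Site 1 8, S4→Site 3 12, S5→Site 1 3  ⇒ total 34.
Compare {Site 1, Site 2}: total 47.
Compare {Site 2, Site 3}: total 52.

34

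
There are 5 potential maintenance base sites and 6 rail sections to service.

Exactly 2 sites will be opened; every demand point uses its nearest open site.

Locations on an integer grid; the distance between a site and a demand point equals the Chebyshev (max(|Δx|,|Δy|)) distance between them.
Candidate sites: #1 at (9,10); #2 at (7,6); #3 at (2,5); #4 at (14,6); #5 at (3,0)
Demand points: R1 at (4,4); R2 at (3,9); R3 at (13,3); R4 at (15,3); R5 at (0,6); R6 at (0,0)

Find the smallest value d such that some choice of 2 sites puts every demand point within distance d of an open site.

Open {#3, #4}.
  Farthest demand point is R6 at distance 5 (to #3); all others are ≤ 5.
With {#1, #2} the worst case is 7.
With {#1, #3} the worst case is 7.
No size-2 selection achieves below 5.

5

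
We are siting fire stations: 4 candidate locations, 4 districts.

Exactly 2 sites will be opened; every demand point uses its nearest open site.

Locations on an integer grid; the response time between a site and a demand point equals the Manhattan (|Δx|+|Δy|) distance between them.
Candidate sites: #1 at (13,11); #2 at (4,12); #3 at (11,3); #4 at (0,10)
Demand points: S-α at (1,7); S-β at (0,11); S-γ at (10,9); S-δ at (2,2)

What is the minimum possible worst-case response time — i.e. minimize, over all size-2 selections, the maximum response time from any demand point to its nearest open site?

Open {#1, #4}.
  Farthest demand point is S-δ at response time 10 (to #4); all others are ≤ 10.
With {#2, #3} the worst case is 10.
With {#2, #4} the worst case is 10.
No size-2 selection achieves below 10.

10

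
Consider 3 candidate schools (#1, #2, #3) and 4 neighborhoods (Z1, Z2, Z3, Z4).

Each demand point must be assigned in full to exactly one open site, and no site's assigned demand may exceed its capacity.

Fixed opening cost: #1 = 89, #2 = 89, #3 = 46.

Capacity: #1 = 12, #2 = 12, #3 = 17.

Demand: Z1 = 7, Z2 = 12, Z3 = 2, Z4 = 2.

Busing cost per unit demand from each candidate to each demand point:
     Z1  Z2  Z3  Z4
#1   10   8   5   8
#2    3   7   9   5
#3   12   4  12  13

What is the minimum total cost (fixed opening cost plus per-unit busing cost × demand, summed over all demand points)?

Open {#2, #3}; cheapest assignment that respects the capacities:
  #2 (cap 12, load 11): Z1, Z3, Z4 — cost 7×3 + 2×9 + 2×5 = 49
  #3 (cap 17, load 12): Z2 — cost 12×4 = 48
  Shipping 97, fixed 135 → total 232.
  Any other capacity-feasible assignment to {#2, #3} ships for at least 97.
Compare {#1, #3}: its best feasible assignment gives total 279.
Compare {#1, #2, #3}: its best feasible assignment gives total 313.
Every other set of open sites that can feasibly serve all demand totals ≥ 279 even under its best assignment. Minimum: 232.

232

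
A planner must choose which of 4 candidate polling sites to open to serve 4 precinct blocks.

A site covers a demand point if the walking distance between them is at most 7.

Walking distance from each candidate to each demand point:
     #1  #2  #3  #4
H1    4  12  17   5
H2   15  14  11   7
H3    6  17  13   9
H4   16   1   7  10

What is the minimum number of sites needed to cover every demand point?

Coverage sets (demand points within 7 of each site):
  H1: {#1, #4}
  H2: {#4}
  H3: {#1}
  H4: {#2, #3}
No single site covers all 4 demand points.
But {H1, H4} covers everything, so the minimum is 2.

2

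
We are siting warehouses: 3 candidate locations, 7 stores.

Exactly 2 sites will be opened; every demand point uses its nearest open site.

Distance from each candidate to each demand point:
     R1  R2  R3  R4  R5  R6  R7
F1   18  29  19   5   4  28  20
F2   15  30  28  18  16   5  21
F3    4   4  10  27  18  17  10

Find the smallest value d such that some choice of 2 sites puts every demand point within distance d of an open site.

Open {F1, F3}.
  Farthest demand point is R6 at distance 17 (to F3); all others are ≤ 17.
With {F2, F3} the worst case is 18.
With {F1, F2} the worst case is 29.
No size-2 selection achieves below 17.

17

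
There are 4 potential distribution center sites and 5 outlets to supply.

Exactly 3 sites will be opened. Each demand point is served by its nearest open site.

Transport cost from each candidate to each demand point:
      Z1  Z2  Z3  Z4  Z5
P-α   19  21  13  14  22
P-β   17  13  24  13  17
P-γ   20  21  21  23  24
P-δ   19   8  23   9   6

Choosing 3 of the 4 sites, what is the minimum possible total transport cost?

Open {P-α, P-β, P-δ}.
  Z1→P-β 17, Z2→P-δ 8, Z3→P-α 13, Z4→P-δ 9, Z5→P-δ 6  ⇒ total 53.
Compare {P-α, P-γ, P-δ}: total 55.
Compare {P-β, P-γ, P-δ}: total 61.
No size-3 selection does better; minimum is 53.

53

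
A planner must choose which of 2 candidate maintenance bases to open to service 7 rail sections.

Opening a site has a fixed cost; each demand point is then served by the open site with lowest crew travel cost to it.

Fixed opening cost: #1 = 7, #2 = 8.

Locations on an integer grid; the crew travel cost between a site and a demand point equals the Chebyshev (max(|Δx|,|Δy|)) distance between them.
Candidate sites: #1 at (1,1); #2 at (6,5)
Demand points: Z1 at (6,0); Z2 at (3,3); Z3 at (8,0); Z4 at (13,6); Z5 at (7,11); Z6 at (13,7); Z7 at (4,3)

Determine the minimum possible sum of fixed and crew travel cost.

43

Open {#2}: assign each demand point to its cheapest open site.
  Z1→#2 5, Z2→#2 3, Z3→#2 5, Z4→#2 7, Z5→#2 6, Z6→#2 7, Z7→#2 2
  crew travel cost 35, fixed 8 → total 43.
Compare {#1, #2}: crew travel cost 34 + fixed 15 = 49.
Compare {#1}: crew travel cost 51 + fixed 7 = 58.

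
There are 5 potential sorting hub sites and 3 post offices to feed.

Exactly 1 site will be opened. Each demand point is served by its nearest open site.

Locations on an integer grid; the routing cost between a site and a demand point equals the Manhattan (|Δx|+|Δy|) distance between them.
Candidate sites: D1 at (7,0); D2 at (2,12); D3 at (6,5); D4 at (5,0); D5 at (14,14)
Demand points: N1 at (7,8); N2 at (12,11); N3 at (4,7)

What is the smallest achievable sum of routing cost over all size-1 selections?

Open {D3}.
  N1→D3 4, N2→D3 12, N3→D3 4  ⇒ total 20.
Compare {D2}: total 27.
Compare {D1}: total 34.
No size-1 selection does better; minimum is 20.

20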